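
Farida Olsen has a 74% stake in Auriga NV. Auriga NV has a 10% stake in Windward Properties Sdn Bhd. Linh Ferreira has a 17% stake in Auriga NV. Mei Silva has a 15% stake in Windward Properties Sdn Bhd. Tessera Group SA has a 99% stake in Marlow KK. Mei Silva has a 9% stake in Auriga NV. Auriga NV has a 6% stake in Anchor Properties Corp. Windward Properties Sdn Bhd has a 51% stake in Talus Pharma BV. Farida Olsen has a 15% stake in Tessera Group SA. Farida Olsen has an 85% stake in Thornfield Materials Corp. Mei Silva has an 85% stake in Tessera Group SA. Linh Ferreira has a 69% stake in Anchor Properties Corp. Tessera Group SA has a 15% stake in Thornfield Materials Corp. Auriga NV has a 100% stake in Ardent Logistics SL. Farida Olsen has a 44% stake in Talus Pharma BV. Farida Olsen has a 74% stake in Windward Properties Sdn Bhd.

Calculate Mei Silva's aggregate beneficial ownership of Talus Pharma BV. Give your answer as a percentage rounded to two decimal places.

Mei reaches Talus along 2 paths.
Via Windward: 15% × 51% = 7.65%.
Via Auriga → Windward: 9% × 10% × 51% = 0.459%.
Total: 7.65% + 0.459% = 8.109%.
Rounded: 8.11%.

8.11%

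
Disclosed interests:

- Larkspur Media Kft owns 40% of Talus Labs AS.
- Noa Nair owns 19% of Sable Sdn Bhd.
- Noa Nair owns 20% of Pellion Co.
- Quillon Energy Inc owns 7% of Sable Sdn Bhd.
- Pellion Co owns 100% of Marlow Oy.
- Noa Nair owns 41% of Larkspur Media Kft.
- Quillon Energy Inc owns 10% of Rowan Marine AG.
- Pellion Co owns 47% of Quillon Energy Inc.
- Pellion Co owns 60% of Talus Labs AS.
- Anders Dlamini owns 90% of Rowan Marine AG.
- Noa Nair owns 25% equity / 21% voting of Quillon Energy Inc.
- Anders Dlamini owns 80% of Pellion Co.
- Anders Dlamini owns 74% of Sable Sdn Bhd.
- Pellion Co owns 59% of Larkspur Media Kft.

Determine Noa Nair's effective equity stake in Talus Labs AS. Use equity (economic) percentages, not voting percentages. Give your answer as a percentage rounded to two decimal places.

33.12%

Noa reaches Talus along 3 paths.
Via Pellion: 20% × 60% = 12%.
Via Pellion → Larkspur: 20% × 59% × 40% = 4.72%.
Via Larkspur: 41% × 40% = 16.4%.
Total: 12% + 4.72% + 16.4% = 33.12%.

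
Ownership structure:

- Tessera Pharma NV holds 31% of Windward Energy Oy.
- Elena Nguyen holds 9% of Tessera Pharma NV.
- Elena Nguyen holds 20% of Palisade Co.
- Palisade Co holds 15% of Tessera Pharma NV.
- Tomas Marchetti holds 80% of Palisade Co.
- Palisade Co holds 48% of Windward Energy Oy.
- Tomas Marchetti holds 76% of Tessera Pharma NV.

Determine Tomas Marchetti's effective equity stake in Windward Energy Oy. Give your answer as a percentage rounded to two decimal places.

65.68%

Tomas reaches Windward along 3 paths.
Via Palisade: 80% × 48% = 38.4%.
Via Tessera: 76% × 31% = 23.56%.
Via Palisade → Tessera: 80% × 15% × 31% = 3.72%.
Total: 38.4% + 23.56% + 3.72% = 65.68%.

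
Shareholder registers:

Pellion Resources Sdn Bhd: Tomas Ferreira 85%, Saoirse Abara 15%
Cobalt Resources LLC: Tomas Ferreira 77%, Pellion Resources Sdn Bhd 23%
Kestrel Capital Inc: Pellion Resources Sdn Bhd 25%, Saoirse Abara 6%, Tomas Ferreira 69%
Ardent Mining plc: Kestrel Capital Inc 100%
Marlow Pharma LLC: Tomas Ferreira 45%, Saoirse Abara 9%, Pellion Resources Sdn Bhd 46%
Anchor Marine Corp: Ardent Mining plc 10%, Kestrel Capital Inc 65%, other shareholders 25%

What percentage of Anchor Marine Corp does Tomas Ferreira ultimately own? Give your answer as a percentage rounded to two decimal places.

67.69%

Tomas reaches Anchor along 4 paths.
Via Pellion → Kestrel → Ardent: 85% × 25% × 100% × 10% = 2.125%.
Via Kestrel → Ardent: 69% × 100% × 10% = 6.9%.
Via Pellion → Kestrel: 85% × 25% × 65% = 13.8125%.
Via Kestrel: 69% × 65% = 44.85%.
Total: 2.125% + 6.9% + 13.8125% + 44.85% = 67.6875%.
Rounded: 67.69%.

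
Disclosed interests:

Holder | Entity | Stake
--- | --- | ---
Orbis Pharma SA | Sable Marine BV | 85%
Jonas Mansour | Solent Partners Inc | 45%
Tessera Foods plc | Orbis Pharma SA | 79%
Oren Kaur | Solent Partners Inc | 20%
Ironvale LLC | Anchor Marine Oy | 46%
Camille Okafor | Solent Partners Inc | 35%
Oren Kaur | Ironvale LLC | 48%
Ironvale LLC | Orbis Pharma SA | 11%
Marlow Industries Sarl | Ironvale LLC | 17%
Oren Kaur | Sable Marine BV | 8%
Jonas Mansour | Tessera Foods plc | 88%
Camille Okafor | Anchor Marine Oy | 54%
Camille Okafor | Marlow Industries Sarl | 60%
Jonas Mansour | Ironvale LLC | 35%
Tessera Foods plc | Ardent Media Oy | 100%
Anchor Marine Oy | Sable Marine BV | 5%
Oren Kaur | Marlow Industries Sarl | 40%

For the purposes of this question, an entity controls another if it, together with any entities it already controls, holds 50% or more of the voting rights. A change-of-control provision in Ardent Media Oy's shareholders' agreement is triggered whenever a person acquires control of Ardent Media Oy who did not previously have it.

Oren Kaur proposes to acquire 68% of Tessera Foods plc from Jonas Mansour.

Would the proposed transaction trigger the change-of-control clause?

The purchase adds only to Oren's holdings (Jonas's stake shrinks), so Oren is the only person who could newly come to control Ardent.
Oren's largest direct stake is 48% in Ironvale, which does not meet the threshold, so Oren controls no company.
Neither Oren nor any entity Oren controls holds any voting interest in Ardent.
So before the transaction, Oren does not control Ardent.
After the purchase, Oren holds 68% of Tessera directly, and Jonas's stake falls to 20%.
Oren holds 68% of Tessera, so Oren controls Tessera.
Tessera holds 100% of Ardent, so Oren controls Ardent.
Oren did not control Ardent before and does after, so the clause is triggered.

Yes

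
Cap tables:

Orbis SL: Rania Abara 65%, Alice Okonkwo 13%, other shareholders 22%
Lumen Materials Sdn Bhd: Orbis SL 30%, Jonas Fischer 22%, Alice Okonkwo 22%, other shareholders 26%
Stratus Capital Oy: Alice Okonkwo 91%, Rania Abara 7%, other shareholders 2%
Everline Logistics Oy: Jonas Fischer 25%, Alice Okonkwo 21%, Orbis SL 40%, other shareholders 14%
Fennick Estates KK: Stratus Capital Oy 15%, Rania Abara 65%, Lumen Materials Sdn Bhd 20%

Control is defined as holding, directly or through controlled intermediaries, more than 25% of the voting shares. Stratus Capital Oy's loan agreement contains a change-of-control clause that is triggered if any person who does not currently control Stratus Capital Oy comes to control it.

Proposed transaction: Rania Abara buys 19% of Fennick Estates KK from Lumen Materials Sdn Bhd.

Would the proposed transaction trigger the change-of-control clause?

The purchase adds only to Rania's holdings (Lumen's stake shrinks), so Rania is the only person who could newly come to control Stratus.
Rania holds 65% of Orbis, so Rania controls Orbis.
Orbis holds 30% of Lumen, so Rania controls Lumen.
Orbis holds 40% of Everline, so Rania controls Everline.
Rania and Lumen together hold 65% + 20% = 85% of Fennick, so Rania controls Fennick.
In Stratus, Rania's side holds only 7%, not > 25%.
So before the transaction, Rania does not control Stratus.
After the purchase, Rania's direct stake in Fennick rises to 65% + 19% = 84%, and Lumen's stake falls to 1%.
Rania and Lumen together hold 84% + 1% = 85% of Fennick, so Rania controls Fennick.
After the transaction, Rania's side holds 7% of Stratus, not > 25%, so Rania still does not control Stratus.
No new person acquires control, so the clause is not triggered.

No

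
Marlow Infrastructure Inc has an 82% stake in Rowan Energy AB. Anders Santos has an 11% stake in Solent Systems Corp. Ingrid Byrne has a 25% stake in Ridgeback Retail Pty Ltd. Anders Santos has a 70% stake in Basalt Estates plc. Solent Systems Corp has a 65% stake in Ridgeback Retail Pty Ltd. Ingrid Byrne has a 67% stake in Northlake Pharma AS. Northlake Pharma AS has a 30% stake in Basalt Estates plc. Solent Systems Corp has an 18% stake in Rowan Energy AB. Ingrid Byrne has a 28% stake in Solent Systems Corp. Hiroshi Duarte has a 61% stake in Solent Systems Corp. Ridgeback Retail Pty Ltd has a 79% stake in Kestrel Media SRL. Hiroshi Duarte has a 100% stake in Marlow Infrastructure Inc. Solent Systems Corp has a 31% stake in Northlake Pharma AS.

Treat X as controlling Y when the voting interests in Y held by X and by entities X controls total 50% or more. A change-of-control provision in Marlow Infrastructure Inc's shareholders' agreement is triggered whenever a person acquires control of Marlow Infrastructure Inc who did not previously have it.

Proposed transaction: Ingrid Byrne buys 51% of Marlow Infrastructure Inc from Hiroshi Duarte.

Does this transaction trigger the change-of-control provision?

The purchase adds only to Ingrid's holdings (Hiroshi's stake shrinks), so Ingrid is the only person who could newly come to control Marlow.
Ingrid holds 67% of Northlake, so Ingrid controls Northlake.
Neither Ingrid nor any entity Ingrid controls holds any voting interest in Marlow.
So before the transaction, Ingrid does not control Marlow.
After the purchase, Ingrid holds 51% of Marlow directly, and Hiroshi's stake falls to 49%.
Ingrid holds 51% of Marlow, so Ingrid controls Marlow.
Ingrid did not control Marlow before and does after, so the clause is triggered.

Yes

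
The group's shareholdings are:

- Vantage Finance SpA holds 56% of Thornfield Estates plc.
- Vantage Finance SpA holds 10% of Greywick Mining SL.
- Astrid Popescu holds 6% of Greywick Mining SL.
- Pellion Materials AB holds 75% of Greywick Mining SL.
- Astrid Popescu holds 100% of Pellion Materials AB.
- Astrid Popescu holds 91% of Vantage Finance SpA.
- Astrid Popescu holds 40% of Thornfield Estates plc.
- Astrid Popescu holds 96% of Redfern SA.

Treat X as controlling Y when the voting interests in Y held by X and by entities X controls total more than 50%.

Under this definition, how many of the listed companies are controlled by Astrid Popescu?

Astrid holds 100% of Pellion, so Astrid controls Pellion.
Astrid holds 91% of Vantage, so Astrid controls Vantage.
Astrid holds 96% of Redfern, so Astrid controls Redfern.
Astrid and Vantage together hold 40% + 56% = 96% of Thornfield, so Astrid controls Thornfield.
Pellion and Vantage and Astrid together hold 75% + 10% + 6% = 91% of Greywick, so Astrid controls Greywick.
Astrid controls 5 companies.

5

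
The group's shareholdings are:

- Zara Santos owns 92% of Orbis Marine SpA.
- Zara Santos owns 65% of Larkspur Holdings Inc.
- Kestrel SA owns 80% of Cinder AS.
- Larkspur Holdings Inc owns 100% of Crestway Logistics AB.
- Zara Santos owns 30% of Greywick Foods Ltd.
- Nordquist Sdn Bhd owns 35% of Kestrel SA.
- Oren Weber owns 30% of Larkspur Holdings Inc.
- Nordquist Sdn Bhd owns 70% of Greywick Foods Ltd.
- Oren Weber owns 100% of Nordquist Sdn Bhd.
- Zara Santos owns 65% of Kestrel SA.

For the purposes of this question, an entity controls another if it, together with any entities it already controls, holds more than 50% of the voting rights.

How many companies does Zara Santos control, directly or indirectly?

Zara holds 65% of Larkspur, so Zara controls Larkspur.
Zara holds 65% of Kestrel, so Zara controls Kestrel.
Larkspur holds 100% of Crestway, so Zara controls Crestway.
Kestrel holds 80% of Cinder, so Zara controls Cinder.
Zara holds 92% of Orbis, so Zara controls Orbis.
No other company's threshold is met.
Zara controls 5 companies.

5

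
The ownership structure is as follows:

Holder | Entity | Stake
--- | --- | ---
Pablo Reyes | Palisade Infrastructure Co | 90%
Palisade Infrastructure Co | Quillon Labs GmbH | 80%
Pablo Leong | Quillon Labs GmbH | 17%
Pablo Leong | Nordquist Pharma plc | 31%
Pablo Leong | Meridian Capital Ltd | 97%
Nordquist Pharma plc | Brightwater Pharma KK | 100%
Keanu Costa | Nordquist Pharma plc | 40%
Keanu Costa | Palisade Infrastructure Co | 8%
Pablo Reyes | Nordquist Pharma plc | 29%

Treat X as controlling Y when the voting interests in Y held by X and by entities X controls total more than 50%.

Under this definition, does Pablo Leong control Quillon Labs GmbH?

Pablo Leong holds 97% of Meridian, so Pablo Leong controls Meridian.
In Quillon, Pablo Leong's side holds only 17%, not > 50%.
So Pablo Leong does not control Quillon.

No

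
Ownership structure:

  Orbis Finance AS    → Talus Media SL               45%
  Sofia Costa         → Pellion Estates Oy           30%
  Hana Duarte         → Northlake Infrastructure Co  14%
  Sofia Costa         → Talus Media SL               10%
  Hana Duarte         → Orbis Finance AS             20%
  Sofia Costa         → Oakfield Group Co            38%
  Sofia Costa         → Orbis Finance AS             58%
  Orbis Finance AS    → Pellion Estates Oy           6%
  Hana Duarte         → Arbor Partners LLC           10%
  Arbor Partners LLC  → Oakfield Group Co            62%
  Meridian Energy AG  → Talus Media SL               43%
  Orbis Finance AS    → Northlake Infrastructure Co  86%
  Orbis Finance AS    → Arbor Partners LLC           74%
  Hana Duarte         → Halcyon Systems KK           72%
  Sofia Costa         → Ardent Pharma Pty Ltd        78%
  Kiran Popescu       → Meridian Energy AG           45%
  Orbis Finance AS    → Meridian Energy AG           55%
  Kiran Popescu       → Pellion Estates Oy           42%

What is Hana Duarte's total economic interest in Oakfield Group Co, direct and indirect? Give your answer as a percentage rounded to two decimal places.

Hana reaches Oakfield along 2 paths.
Via Orbis → Arbor: 20% × 74% × 62% = 9.176%.
Via Arbor: 10% × 62% = 6.2%.
Total: 9.176% + 6.2% = 15.376%.
Rounded: 15.38%.

15.38%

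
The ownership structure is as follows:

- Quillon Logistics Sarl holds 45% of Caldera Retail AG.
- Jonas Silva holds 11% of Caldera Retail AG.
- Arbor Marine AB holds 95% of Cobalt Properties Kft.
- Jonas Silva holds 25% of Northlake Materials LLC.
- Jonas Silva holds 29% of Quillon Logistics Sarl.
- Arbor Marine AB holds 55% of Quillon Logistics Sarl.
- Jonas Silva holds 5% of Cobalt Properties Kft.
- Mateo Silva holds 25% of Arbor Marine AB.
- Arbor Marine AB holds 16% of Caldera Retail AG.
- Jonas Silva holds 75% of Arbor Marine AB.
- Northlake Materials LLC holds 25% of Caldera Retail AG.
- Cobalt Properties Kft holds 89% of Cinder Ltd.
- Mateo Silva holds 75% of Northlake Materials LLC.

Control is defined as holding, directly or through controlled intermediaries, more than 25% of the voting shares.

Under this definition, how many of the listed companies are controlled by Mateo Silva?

Mateo holds 75% of Northlake, so Mateo controls Northlake.
No other company's threshold is met.
Mateo controls 1 company.

1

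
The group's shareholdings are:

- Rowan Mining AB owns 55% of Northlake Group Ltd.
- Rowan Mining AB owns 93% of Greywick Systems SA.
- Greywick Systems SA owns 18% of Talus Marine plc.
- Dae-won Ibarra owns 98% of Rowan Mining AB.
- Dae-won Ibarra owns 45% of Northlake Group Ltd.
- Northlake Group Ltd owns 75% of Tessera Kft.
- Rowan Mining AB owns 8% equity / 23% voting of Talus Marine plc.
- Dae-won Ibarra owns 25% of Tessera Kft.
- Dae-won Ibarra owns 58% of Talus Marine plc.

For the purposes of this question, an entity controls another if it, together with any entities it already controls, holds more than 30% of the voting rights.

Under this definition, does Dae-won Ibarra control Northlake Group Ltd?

Yes

Dae-won holds 98% of Rowan, so Dae-won controls Rowan.
Rowan and Dae-won together hold 55% + 45% = 100% of Northlake, so Dae-won controls Northlake.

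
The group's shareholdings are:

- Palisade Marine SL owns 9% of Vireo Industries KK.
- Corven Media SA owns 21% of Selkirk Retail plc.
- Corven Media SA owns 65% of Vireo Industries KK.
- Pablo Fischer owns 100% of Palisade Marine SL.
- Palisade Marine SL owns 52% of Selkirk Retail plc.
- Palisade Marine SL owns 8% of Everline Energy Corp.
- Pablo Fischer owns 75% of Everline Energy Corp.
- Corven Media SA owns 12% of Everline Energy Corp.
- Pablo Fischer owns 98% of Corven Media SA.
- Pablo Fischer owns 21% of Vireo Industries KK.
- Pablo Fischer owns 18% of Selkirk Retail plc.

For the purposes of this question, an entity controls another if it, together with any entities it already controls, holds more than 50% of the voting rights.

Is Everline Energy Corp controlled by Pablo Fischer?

Yes

Pablo holds 98% of Corven, so Pablo controls Corven.
Pablo holds 100% of Palisade, so Pablo controls Palisade.
Corven and Pablo and Palisade together hold 12% + 75% + 8% = 95% of Everline, so Pablo controls Everline.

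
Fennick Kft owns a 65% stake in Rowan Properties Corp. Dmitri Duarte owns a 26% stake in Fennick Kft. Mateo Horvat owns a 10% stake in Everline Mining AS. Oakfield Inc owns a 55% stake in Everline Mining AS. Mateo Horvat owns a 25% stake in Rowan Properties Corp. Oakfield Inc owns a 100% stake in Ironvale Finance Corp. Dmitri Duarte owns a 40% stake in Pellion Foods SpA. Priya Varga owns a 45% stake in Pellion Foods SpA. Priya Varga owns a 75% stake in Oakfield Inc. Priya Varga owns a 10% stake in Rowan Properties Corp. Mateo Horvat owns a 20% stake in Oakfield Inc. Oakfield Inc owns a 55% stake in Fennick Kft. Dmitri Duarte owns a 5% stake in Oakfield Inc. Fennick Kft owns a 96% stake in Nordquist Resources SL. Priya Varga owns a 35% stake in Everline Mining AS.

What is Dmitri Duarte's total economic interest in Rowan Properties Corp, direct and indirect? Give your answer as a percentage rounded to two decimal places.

Dmitri reaches Rowan along 2 paths.
Via Oakfield → Fennick: 5% × 55% × 65% = 1.7875%.
Via Fennick: 26% × 65% = 16.9%.
Total: 1.7875% + 16.9% = 18.6875%.
Rounded: 18.69%.

18.69%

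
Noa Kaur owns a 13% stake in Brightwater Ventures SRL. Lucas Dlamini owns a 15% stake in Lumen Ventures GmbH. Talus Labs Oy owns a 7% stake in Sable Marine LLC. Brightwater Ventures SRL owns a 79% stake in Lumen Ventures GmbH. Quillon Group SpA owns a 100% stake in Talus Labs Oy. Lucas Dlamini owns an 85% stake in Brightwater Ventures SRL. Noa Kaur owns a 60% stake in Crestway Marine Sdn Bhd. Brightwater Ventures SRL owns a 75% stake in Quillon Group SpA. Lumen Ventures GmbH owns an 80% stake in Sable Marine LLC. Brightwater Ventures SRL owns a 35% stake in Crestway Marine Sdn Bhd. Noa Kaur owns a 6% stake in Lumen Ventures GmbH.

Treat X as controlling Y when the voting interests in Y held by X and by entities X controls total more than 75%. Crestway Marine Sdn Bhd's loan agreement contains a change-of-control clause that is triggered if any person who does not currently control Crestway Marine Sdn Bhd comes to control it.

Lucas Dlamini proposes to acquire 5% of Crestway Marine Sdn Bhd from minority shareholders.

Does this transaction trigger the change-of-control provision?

No

The purchase changes only Lucas's holdings, so Lucas is the only person who could newly come to control Crestway.
Lucas holds 85% of Brightwater, so Lucas controls Brightwater.
Brightwater and Lucas together hold 79% + 15% = 94% of Lumen, so Lucas controls Lumen.
Lumen holds 80% of Sable, so Lucas controls Sable.
In Crestway, Lucas's side holds only 35%, not > 75%.
So before the transaction, Lucas does not control Crestway.
After the purchase, Lucas holds 5% of Crestway directly.
After the transaction, Lucas's side holds 35% + 5% = 40% of Crestway, not > 75%, so Lucas still does not control Crestway.
No new person acquires control, so the clause is not triggered.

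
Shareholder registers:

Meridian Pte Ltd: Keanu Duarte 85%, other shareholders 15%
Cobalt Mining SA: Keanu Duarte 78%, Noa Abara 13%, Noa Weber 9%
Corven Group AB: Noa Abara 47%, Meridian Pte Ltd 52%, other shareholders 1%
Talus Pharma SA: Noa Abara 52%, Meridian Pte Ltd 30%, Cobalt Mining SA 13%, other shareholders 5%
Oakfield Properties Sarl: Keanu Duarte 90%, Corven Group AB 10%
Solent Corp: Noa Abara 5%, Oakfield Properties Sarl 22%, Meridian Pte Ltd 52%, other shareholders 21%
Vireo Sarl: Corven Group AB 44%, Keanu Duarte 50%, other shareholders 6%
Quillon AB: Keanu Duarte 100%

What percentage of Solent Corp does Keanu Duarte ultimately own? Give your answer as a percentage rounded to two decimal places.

Keanu reaches Solent along 3 paths.
Via Oakfield: 90% × 22% = 19.8%.
Via Meridian → Corven → Oakfield: 85% × 52% × 10% × 22% = 0.9724%.
Via Meridian: 85% × 52% = 44.2%.
Total: 19.8% + 0.9724% + 44.2% = 64.9724%.
Rounded: 64.97%.

64.97%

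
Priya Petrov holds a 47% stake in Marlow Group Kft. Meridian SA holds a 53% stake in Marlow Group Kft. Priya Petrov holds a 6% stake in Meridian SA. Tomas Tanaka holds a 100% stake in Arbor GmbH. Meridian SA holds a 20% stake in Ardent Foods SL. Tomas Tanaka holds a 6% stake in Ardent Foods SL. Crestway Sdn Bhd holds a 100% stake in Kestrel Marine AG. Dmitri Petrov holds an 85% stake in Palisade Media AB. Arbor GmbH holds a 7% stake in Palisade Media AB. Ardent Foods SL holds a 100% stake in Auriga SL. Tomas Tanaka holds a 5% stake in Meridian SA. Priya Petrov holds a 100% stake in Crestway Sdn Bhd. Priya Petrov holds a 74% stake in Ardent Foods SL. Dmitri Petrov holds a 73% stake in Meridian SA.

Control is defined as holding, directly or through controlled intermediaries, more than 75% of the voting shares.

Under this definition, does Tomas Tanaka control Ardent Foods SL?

Tomas holds 100% of Arbor, so Tomas controls Arbor.
In Ardent, Tomas's side holds only 6%, not > 75%.
So Tomas does not control Ardent.

No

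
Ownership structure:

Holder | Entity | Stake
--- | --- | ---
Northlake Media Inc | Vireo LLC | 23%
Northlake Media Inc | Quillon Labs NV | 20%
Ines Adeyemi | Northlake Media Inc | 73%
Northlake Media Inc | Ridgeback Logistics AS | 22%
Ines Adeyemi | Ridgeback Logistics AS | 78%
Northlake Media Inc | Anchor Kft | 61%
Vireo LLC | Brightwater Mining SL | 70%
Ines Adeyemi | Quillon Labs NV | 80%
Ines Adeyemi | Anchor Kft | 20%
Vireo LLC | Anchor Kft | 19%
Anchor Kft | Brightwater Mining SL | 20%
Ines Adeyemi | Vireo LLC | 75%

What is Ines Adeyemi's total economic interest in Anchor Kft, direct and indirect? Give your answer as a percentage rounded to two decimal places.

81.97%

Ines reaches Anchor along 4 paths.
Direct stake: 20% = 20%.
Via Northlake: 73% × 61% = 44.53%.
Via Northlake → Vireo: 73% × 23% × 19% = 3.1901%.
Via Vireo: 75% × 19% = 14.25%.
Total: 20% + 44.53% + 3.1901% + 14.25% = 81.9701%.
Rounded: 81.97%.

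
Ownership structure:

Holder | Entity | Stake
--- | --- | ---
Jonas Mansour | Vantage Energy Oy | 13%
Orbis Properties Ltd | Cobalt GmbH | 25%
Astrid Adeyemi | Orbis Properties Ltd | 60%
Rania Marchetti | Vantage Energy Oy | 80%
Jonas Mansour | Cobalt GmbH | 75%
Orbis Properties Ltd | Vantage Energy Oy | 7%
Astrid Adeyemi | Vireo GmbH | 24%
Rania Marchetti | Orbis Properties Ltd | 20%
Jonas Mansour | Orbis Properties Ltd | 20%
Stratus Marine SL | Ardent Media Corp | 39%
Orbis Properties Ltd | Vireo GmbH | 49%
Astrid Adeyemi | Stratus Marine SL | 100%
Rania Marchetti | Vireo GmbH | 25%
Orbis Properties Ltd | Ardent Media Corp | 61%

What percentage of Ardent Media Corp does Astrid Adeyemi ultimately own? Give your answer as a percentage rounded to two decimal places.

Astrid reaches Ardent along 2 paths.
Via Orbis: 60% × 61% = 36.6%.
Via Stratus: 100% × 39% = 39%.
Total: 36.6% + 39% = 75.6%.
Rounded: 75.60%.

75.60%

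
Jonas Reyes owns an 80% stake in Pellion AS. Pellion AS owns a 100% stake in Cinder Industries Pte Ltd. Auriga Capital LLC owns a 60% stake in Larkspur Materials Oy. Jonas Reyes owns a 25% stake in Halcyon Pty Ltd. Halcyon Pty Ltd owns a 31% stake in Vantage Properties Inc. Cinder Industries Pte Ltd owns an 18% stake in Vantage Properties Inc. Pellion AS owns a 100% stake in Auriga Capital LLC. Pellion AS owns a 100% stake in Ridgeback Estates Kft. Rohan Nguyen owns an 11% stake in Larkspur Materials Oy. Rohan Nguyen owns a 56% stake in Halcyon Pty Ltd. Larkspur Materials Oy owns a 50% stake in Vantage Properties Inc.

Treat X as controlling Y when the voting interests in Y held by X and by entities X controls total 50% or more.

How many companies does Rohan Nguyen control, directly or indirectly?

Rohan holds 56% of Halcyon, so Rohan controls Halcyon.
No other company's threshold is met.
Rohan controls 1 company.

1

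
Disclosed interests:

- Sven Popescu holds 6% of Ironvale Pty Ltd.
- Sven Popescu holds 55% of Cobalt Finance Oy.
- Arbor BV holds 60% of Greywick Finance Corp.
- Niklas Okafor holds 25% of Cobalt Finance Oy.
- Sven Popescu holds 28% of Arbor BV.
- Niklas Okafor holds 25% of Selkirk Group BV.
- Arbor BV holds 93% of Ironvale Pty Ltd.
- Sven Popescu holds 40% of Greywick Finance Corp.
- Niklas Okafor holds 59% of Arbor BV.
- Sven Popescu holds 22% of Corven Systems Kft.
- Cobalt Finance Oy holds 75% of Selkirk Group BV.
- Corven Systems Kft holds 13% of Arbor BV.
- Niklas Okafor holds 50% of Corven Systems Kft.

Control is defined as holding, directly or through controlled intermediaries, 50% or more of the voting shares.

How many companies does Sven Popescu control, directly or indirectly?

2

Sven holds 55% of Cobalt, so Sven controls Cobalt.
Cobalt holds 75% of Selkirk, so Sven controls Selkirk.
No other company's threshold is met.
Sven controls 2 companies.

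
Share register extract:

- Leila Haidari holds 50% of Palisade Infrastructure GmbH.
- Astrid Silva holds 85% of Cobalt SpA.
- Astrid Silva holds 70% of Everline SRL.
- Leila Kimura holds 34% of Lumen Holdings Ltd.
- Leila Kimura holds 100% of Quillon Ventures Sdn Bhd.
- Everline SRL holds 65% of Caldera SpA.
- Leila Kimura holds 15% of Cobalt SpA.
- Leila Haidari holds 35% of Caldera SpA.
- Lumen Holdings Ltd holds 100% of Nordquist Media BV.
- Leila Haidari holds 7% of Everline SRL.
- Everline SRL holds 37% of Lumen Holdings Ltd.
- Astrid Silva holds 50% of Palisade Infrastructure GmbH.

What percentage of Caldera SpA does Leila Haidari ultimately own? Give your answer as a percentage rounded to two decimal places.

39.55%

Leila Haidari reaches Caldera along 2 paths.
Via Everline: 7% × 65% = 4.55%.
Direct stake: 35% = 35%.
Total: 4.55% + 35% = 39.55%.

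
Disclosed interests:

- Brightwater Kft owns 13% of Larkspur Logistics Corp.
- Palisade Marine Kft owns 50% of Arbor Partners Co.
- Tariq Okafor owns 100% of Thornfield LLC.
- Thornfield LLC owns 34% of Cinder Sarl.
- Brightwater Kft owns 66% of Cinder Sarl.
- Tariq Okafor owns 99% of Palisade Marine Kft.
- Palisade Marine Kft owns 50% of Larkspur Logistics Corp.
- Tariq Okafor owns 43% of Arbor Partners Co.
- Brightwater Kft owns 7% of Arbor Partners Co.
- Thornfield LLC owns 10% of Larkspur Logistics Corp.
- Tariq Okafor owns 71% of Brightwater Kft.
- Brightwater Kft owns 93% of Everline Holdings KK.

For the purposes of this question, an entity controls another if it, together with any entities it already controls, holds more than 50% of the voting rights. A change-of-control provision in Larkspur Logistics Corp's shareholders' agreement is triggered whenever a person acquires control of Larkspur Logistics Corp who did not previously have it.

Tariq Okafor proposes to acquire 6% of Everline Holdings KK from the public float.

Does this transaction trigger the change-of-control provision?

No

The purchase changes only Tariq's holdings, so Tariq is the only person who could newly come to control Larkspur.
Tariq holds 99% of Palisade, so Tariq controls Palisade.
Tariq holds 71% of Brightwater, so Tariq controls Brightwater.
Tariq holds 100% of Thornfield, so Tariq controls Thornfield.
Brightwater and Palisade and Thornfield together hold 13% + 50% + 10% = 73% of Larkspur, so Tariq controls Larkspur.
So Tariq already controls Larkspur before the transaction.
After the purchase, Tariq holds 6% of Everline directly.
Tariq controlled Larkspur already, so this is not a new person acquiring control; every other person's position is unchanged or reduced.
No new person acquires control, so the clause is not triggered.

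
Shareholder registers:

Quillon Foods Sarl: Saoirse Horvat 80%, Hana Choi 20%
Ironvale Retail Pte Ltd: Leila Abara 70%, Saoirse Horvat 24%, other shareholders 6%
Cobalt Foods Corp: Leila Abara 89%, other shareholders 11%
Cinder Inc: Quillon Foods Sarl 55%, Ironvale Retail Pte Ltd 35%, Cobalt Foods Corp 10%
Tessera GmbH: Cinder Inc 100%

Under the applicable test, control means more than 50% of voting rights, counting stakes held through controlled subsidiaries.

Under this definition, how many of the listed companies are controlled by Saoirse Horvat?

3

Saoirse holds 80% of Quillon, so Saoirse controls Quillon.
Quillon holds 55% of Cinder, so Saoirse controls Cinder.
Cinder holds 100% of Tessera, so Saoirse controls Tessera.
No other company's threshold is met.
Saoirse controls 3 companies.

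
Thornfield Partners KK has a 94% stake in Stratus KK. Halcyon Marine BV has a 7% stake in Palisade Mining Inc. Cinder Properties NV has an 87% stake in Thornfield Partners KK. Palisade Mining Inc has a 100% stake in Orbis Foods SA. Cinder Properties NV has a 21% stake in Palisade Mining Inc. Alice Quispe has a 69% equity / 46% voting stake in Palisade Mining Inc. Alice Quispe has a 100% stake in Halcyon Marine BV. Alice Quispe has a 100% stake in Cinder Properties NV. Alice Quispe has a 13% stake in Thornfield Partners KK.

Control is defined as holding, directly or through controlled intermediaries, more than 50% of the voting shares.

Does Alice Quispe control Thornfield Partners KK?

Alice holds 100% of Cinder, so Alice controls Cinder.
Alice and Cinder together hold 13% + 87% = 100% of Thornfield, so Alice controls Thornfield.

Yes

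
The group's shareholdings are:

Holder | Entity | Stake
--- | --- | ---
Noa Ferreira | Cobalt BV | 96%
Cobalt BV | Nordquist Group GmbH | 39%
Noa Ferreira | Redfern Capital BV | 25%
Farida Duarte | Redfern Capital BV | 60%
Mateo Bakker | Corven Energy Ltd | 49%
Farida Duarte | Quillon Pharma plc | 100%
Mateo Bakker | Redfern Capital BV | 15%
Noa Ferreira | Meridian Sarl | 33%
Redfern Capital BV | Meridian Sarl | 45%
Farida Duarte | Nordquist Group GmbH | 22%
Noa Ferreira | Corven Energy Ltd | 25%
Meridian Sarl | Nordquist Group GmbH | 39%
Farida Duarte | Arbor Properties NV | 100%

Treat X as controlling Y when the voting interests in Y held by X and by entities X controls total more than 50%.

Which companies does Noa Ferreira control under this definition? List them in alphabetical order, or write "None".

Cobalt BV

Noa holds 96% of Cobalt, so Noa controls Cobalt.
No other company's threshold is met.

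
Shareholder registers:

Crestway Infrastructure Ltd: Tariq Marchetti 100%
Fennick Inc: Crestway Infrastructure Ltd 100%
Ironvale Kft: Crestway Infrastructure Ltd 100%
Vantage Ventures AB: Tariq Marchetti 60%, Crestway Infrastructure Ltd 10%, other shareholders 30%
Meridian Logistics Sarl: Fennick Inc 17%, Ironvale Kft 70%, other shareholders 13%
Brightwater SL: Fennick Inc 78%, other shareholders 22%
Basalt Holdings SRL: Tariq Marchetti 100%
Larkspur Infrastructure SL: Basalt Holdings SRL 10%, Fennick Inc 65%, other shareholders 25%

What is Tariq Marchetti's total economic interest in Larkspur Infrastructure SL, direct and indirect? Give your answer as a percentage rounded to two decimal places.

75.00%

Tariq reaches Larkspur along 2 paths.
Via Basalt: 100% × 10% = 10%.
Via Crestway → Fennick: 100% × 100% × 65% = 65%.
Total: 10% + 65% = 75%.
Rounded: 75.00%.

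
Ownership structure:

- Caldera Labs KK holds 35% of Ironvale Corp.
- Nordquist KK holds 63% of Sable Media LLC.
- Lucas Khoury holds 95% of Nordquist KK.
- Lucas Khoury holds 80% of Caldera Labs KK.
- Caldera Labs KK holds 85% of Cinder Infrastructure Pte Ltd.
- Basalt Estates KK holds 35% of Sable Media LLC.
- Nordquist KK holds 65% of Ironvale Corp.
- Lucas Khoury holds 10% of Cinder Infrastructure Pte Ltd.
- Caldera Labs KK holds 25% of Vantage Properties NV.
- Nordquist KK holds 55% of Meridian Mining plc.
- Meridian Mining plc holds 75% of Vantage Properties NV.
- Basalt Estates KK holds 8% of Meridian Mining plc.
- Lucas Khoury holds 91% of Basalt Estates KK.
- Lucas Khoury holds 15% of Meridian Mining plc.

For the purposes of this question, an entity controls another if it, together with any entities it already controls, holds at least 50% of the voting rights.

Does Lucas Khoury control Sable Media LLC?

Yes

Lucas holds 91% of Basalt, so Lucas controls Basalt.
Lucas holds 95% of Nordquist, so Lucas controls Nordquist.
Basalt and Nordquist together hold 35% + 63% = 98% of Sable, so Lucas controls Sable.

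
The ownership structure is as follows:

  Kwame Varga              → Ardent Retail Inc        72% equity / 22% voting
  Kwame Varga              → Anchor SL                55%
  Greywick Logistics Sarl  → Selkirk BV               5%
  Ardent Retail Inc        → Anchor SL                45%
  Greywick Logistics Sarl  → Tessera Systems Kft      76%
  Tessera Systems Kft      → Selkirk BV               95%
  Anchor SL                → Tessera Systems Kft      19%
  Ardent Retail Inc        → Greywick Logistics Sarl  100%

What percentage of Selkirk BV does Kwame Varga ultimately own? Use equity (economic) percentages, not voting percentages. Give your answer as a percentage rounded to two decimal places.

Kwame reaches Selkirk along 4 paths.
Via Ardent → Greywick: 72% × 100% × 5% = 3.6%.
Via Ardent → Greywick → Tessera: 72% × 100% × 76% × 95% = 51.984%.
Via Ardent → Anchor → Tessera: 72% × 45% × 19% × 95% = 5.8482%.
Via Anchor → Tessera: 55% × 19% × 95% = 9.9275%.
Total: 3.6% + 51.984% + 5.8482% + 9.9275% = 71.3597%.
Rounded: 71.36%.

71.36%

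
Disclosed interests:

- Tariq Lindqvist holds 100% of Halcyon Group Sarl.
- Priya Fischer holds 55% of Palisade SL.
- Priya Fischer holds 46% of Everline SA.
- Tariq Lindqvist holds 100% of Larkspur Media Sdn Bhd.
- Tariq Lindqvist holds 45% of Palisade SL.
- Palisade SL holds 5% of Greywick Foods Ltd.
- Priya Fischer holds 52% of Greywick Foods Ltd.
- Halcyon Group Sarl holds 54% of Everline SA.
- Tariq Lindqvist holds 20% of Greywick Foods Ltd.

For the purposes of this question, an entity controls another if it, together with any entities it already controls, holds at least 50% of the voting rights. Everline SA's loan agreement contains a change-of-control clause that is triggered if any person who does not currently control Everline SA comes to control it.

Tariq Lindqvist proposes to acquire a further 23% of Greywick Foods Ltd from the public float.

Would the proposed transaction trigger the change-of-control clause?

The purchase changes only Tariq's holdings, so Tariq is the only person who could newly come to control Everline.
Tariq holds 100% of Halcyon, so Tariq controls Halcyon.
Halcyon holds 54% of Everline, so Tariq controls Everline.
So Tariq already controls Everline before the transaction.
After the purchase, Tariq's direct stake in Greywick rises to 20% + 23% = 43%.
Tariq controlled Everline already, so this is not a new person acquiring control; every other person's position is unchanged or reduced.
No new person acquires control, so the clause is not triggered.

No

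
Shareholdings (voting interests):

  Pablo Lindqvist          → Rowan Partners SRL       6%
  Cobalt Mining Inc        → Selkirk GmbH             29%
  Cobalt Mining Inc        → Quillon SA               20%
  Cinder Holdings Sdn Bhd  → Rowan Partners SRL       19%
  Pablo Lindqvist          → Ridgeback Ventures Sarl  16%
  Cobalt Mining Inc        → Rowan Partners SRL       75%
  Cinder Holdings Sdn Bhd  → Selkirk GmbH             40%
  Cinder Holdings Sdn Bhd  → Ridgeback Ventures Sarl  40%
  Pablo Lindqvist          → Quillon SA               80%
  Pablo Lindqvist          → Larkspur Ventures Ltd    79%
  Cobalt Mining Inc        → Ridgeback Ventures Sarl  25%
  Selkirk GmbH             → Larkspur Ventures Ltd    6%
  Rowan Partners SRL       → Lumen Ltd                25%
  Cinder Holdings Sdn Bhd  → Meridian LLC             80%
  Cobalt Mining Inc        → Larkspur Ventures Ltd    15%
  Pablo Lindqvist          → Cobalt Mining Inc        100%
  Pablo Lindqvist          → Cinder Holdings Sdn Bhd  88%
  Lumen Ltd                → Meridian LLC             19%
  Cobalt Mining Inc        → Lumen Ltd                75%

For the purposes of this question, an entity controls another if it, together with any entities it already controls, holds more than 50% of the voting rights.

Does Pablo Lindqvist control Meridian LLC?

Pablo holds 100% of Cobalt, so Pablo controls Cobalt.
Pablo holds 88% of Cinder, so Pablo controls Cinder.
Pablo and Cobalt and Cinder together hold 6% + 75% + 19% = 100% of Rowan, so Pablo controls Rowan.
Cobalt and Rowan together hold 75% + 25% = 100% of Lumen, so Pablo controls Lumen.
Lumen and Cinder together hold 19% + 80% = 99% of Meridian, so Pablo controls Meridian.

Yes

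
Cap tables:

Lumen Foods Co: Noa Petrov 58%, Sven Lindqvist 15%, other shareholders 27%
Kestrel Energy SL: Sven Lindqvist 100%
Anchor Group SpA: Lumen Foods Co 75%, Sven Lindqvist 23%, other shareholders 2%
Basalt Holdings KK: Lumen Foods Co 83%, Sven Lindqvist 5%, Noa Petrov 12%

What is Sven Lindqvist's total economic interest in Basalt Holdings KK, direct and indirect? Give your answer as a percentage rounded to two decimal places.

17.45%

Sven reaches Basalt along 2 paths.
Via Lumen: 15% × 83% = 12.45%.
Direct stake: 5% = 5%.
Total: 12.45% + 5% = 17.45%.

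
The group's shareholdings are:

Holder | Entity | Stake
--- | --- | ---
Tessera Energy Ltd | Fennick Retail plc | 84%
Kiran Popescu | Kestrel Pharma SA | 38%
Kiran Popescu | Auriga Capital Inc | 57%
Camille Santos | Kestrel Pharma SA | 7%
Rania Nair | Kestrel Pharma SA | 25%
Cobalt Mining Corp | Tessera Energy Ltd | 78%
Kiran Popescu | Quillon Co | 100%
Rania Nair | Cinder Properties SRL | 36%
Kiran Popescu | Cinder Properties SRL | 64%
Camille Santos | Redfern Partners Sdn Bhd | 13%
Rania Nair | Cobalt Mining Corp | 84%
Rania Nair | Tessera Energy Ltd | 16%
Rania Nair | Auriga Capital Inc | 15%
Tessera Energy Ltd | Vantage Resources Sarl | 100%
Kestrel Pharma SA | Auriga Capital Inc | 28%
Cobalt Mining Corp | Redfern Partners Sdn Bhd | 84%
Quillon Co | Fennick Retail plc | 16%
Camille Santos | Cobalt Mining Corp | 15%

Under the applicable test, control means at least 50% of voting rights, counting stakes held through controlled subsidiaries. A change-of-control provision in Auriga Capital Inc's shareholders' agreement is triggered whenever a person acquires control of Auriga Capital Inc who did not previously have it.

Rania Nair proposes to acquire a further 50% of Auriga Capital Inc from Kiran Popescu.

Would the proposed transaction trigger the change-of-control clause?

Yes

The purchase adds only to Rania's holdings (Kiran's stake shrinks), so Rania is the only person who could newly come to control Auriga.
Rania holds 84% of Cobalt, so Rania controls Cobalt.
Rania and Cobalt together hold 16% + 78% = 94% of Tessera, so Rania controls Tessera.
Tessera holds 100% of Vantage, so Rania controls Vantage.
Cobalt holds 84% of Redfern, so Rania controls Redfern.
Tessera holds 84% of Fennick, so Rania controls Fennick.
In Auriga, Rania's side holds only 15%, not ≥ 50%.
So before the transaction, Rania does not control Auriga.
After the purchase, Rania's direct stake in Auriga rises to 15% + 50% = 65%, and Kiran's stake falls to 7%.
Rania holds 65% of Auriga, so Rania controls Auriga.
Rania did not control Auriga before and does after, so the clause is triggered.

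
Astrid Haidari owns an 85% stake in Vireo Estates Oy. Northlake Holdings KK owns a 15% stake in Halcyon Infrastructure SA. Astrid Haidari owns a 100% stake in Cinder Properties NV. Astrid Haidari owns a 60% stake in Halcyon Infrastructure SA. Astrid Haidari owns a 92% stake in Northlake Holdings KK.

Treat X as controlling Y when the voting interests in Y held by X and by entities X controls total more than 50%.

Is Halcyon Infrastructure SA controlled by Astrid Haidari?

Astrid holds 92% of Northlake, so Astrid controls Northlake.
Northlake and Astrid together hold 15% + 60% = 75% of Halcyon, so Astrid controls Halcyon.

Yes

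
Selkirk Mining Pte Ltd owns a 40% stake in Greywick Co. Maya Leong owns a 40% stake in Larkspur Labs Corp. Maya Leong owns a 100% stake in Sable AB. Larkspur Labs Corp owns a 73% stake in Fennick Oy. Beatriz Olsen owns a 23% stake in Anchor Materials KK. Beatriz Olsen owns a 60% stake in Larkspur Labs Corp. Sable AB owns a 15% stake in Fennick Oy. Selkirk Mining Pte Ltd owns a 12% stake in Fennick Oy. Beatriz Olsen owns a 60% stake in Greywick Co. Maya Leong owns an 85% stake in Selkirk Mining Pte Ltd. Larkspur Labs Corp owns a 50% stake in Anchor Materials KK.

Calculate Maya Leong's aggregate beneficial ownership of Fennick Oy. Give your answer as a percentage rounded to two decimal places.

Maya reaches Fennick along 3 paths.
Via Larkspur: 40% × 73% = 29.2%.
Via Sable: 100% × 15% = 15%.
Via Selkirk: 85% × 12% = 10.2%.
Total: 29.2% + 15% + 10.2% = 54.4%.
Rounded: 54.40%.

54.40%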